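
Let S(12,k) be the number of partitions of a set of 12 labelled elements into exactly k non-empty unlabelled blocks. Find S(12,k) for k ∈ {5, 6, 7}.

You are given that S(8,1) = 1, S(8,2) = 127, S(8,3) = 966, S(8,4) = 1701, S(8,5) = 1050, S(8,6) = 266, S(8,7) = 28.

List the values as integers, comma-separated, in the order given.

r9: T_9,2=2×127+1=255; T_9,3=3×966+127=3025; T_9,4=4×1701+966=7770; T_9,5=5×1050+1701=6951; T_9,6=6×266+1050=2646; T_9,7=7×28+266=462
r10: T_10,3=3×3025+255=9330; T_10,4=4×7770+3025=34105; T_10,5=5×6951+7770=42525; T_10,6=6×2646+6951=22827; T_10,7=7×462+2646=5880
r11: T_11,4=4×34105+9330=145750; T_11,5=5×42525+34105=246730; T_11,6=6×22827+42525=179487; T_11,7=7×5880+22827=63987
r12: T_12,5=5×246730+145750=1379400; T_12,6=6×179487+246730=1323652; T_12,7=7×63987+179487=627396
Read S(12,5) = 1379400, S(12,6) = 1323652, S(12,7) = 627396.

1379400, 1323652, 627396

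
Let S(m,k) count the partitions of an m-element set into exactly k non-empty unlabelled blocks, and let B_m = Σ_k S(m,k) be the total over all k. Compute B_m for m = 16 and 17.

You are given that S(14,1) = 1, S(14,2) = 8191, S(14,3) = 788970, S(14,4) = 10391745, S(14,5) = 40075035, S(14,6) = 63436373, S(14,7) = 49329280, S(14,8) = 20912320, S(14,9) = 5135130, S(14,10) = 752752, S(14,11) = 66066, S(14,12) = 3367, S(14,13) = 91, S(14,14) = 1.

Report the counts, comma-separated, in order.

[15] T[15,1]:1*1+0=1 · T[15,2]:2*8191+1=16383 · T[15,3]:3*788970+8191=2375101 · T[15,4]:4*10391745+788970=42355950 · T[15,5]:5*40075035+10391745=210766920 · T[15,6]:6*63436373+40075035=420693273 · T[15,7]:7*49329280+63436373=408741333 · T[15,8]:8*20912320+49329280=216627840 · T[15,9]:9*5135130+20912320=67128490 · T[15,10]:10*752752+5135130=12662650 · T[15,11]:11*66066+752752=1479478 · T[15,12]:12*3367+66066=106470 · T[15,13]:13*91+3367=4550 · T[15,14]:14*1+91=105 · T[15,15]:15*0+1=1
[16] T[16,1]:1*1+0=1 · T[16,2]:2*16383+1=32767 · T[16,3]:3*2375101+16383=7141686 · T[16,4]:4*42355950+2375101=171798901 · T[16,5]:5*210766920+42355950=1096190550 · T[16,6]:6*420693273+210766920=2734926558 · T[16,7]:7*408741333+420693273=3281882604 · T[16,8]:8*216627840+408741333=2141764053 · T[16,9]:9*67128490+216627840=820784250 · T[16,10]:10*12662650+67128490=193754990 · T[16,11]:11*1479478+12662650=28936908 · T[16,12]:12*106470+1479478=2757118 · T[16,13]:13*4550+106470=165620 · T[16,14]:14*105+4550=6020 · T[16,15]:15*1+105=120 · T[16,16]:16*0+1=1
[17] T[17,1]:1*1+0=1 · T[17,2]:2*32767+1=65535 · T[17,3]:3*7141686+32767=21457825 · T[17,4]:4*171798901+7141686=694337290 · T[17,5]:5*1096190550+171798901=5652751651 · T[17,6]:6*2734926558+1096190550=17505749898 · T[17,7]:7*3281882604+2734926558=25708104786 · T[17,8]:8*2141764053+3281882604=20415995028 · T[17,9]:9*820784250+2141764053=9528822303 · T[17,10]:10*193754990+820784250=2758334150 · T[17,11]:11*28936908+193754990=512060978 · T[17,12]:12*2757118+28936908=62022324 · T[17,13]:13*165620+2757118=4910178 · T[17,14]:14*6020+165620=249900 · T[17,15]:15*120+6020=7820 · T[17,16]:16*1+120=136 · T[17,17]:17*0+1=1
B_16 = ΣS(16,k) = 1+32767+7141686+171798901+1096190550+2734926558+3281882604+2141764053+820784250+193754990+28936908+2757118+165620+6020+120+1 = 10480142147
B_17 = ΣS(17,k) = 1+65535+21457825+694337290+5652751651+17505749898+25708104786+20415995028+9528822303+2758334150+512060978+62022324+4910178+249900+7820+136+1 = 82864869804

10480142147, 82864869804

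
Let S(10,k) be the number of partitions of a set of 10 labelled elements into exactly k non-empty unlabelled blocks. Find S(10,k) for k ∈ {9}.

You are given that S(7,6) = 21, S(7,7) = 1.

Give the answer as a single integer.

45

[8] T[8,7]:7*1+21=28 · T[8,8]:8*0+1=1
[9] T[9,8]:8*1+28=36 · T[9,9]:9*0+1=1
[10] T[10,9]:9*1+36=45
Read S(10,9) = 45.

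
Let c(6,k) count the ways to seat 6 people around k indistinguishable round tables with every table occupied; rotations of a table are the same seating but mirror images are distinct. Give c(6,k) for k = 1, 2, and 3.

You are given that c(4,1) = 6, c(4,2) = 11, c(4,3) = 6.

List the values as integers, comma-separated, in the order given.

r5: T_5,1=4×6+0=24; T_5,2=4×11+6=50; T_5,3=4×6+11=35
r6: T_6,1=5×24+0=120; T_6,2=5×50+24=274; T_6,3=5×35+50=225
Read c(6,1) = 120, c(6,2) = 274, c(6,3) = 225.

120, 274, 225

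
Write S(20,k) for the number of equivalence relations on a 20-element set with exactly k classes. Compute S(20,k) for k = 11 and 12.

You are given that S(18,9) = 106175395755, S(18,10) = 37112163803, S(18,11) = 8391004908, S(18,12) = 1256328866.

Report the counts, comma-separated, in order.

1900842429486, 411016633391

r19: T_19,10=10×37112163803+106175395755=477297033785; T_19,11=11×8391004908+37112163803=129413217791; T_19,12=12×1256328866+8391004908=23466951300
r20: T_20,11=11×129413217791+477297033785=1900842429486; T_20,12=12×23466951300+129413217791=411016633391
Read S(20,11) = 1900842429486, S(20,12) = 411016633391.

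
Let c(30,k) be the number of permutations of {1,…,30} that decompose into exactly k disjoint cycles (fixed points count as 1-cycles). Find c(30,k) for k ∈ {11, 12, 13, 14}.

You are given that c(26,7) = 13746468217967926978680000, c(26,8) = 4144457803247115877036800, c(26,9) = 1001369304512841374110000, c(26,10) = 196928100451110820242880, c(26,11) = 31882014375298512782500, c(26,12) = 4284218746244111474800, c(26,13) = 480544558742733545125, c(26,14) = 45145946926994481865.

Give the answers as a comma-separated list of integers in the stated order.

39539238727270799376544542000, 6097272817323042122728617800, 796974693974455191377937300, 88776380550648116217781890

row 27: T[27][8]=26·4144457803247115877036800+13746468217967926978680000=121502371102392939781636800  T[27][9]=26·1001369304512841374110000+4144457803247115877036800=30180059720580991603896800  T[27][10]=26·196928100451110820242880+1001369304512841374110000=6121499916241722700424880  T[27][11]=26·31882014375298512782500+196928100451110820242880=1025860474208872152587880  T[27][12]=26·4284218746244111474800+31882014375298512782500=143271701777645411127300  T[27][13]=26·480544558742733545125+4284218746244111474800=16778377273555183648050  T[27][14]=26·45145946926994481865+480544558742733545125=1654339178844590073615
row 28: T[28][9]=27·30180059720580991603896800+121502371102392939781636800=936363983558079713086850400  T[28][10]=27·6121499916241722700424880+30180059720580991603896800=195460557459107504515368560  T[28][11]=27·1025860474208872152587880+6121499916241722700424880=33819732719881270820297640  T[28][12]=27·143271701777645411127300+1025860474208872152587880=4894196422205298253024980  T[28][13]=27·16778377273555183648050+143271701777645411127300=596287888163635369624650  T[28][14]=27·1654339178844590073615+16778377273555183648050=61445535102359115635655
row 29: T[29][10]=28·195460557459107504515368560+936363983558079713086850400=6409259592413089839517170080  T[29][11]=28·33819732719881270820297640+195460557459107504515368560=1142413073615783087483702480  T[29][12]=28·4894196422205298253024980+33819732719881270820297640=170857232541629621904997080  T[29][13]=28·596287888163635369624650+4894196422205298253024980=21590257290787088602515180  T[29][14]=28·61445535102359115635655+596287888163635369624650=2316762871029690607422990
row 30: T[30][11]=29·1142413073615783087483702480+6409259592413089839517170080=39539238727270799376544542000  T[30][12]=29·170857232541629621904997080+1142413073615783087483702480=6097272817323042122728617800  T[30][13]=29·21590257290787088602515180+170857232541629621904997080=796974693974455191377937300  T[30][14]=29·2316762871029690607422990+21590257290787088602515180=88776380550648116217781890
Read c(30,11) = 39539238727270799376544542000, c(30,12) = 6097272817323042122728617800, c(30,13) = 796974693974455191377937300, c(30,14) = 88776380550648116217781890.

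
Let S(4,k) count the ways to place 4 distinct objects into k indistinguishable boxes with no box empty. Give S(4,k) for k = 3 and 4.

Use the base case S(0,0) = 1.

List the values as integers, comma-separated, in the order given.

6, 1

@1  (1,1):0·1+1→1
@2  (2,1):1·1+0→1, (2,2):0·2+1→1
@3  (3,2):1·2+1→3, (3,3):0·3+1→1
@4  (4,3):1·3+3→6, (4,4):0·4+1→1
Read S(4,3) = 6, S(4,4) = 1.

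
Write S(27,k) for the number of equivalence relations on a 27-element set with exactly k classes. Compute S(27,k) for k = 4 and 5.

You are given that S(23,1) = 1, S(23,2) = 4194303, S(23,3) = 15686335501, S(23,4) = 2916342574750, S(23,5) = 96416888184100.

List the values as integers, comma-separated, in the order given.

r24: T_24,1=1×1+0=1; T_24,2=2×4194303+1=8388607; T_24,3=3×15686335501+4194303=47063200806; T_24,4=4×2916342574750+15686335501=11681056634501; T_24,5=5×96416888184100+2916342574750=485000783495250
r25: T_25,2=2×8388607+1=16777215; T_25,3=3×47063200806+8388607=141197991025; T_25,4=4×11681056634501+47063200806=46771289738810; T_25,5=5×485000783495250+11681056634501=2436684974110751
r26: T_26,3=3×141197991025+16777215=423610750290; T_26,4=4×46771289738810+141197991025=187226356946265; T_26,5=5×2436684974110751+46771289738810=12230196160292565
r27: T_27,4=4×187226356946265+423610750290=749329038535350; T_27,5=5×12230196160292565+187226356946265=61338207158409090
Read S(27,4) = 749329038535350, S(27,5) = 61338207158409090.

749329038535350, 61338207158409090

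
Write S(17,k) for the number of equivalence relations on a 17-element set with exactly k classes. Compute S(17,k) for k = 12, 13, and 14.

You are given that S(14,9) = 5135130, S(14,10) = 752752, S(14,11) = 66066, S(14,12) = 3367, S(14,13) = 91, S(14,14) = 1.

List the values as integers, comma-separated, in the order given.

62022324, 4910178, 249900

[15] T[15,10]:10*752752+5135130=12662650 · T[15,11]:11*66066+752752=1479478 · T[15,12]:12*3367+66066=106470 · T[15,13]:13*91+3367=4550 · T[15,14]:14*1+91=105
[16] T[16,11]:11*1479478+12662650=28936908 · T[16,12]:12*106470+1479478=2757118 · T[16,13]:13*4550+106470=165620 · T[16,14]:14*105+4550=6020
[17] T[17,12]:12*2757118+28936908=62022324 · T[17,13]:13*165620+2757118=4910178 · T[17,14]:14*6020+165620=249900
Read S(17,12) = 62022324, S(17,13) = 4910178, S(17,14) = 249900.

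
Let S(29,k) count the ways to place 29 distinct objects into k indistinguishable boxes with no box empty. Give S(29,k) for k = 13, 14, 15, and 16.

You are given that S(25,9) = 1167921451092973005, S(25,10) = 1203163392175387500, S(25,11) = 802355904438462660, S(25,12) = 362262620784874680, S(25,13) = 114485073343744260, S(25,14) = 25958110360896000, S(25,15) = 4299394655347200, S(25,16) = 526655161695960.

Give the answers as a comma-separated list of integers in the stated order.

6855064482242755179765, 2534474684137526739000, 689692892575539953400, 140694950355081071520

i=26: T(26,10)=1167921451092973005+10·1203163392175387500=13199555372846848005 | T(26,11)=1203163392175387500+11·802355904438462660=10029078340998476760 | T(26,12)=802355904438462660+12·362262620784874680=5149507353856958820 | T(26,13)=362262620784874680+13·114485073343744260=1850568574253550060 | T(26,14)=114485073343744260+14·25958110360896000=477898618396288260 | T(26,15)=25958110360896000+15·4299394655347200=90449030191104000 | T(26,16)=4299394655347200+16·526655161695960=12725877242482560
i=27: T(27,11)=13199555372846848005+11·10029078340998476760=123519417123830092365 | T(27,12)=10029078340998476760+12·5149507353856958820=71823166587281982600 | T(27,13)=5149507353856958820+13·1850568574253550060=29206898819153109600 | T(27,14)=1850568574253550060+14·477898618396288260=8541149231801585700 | T(27,15)=477898618396288260+15·90449030191104000=1834634071262848260 | T(27,16)=90449030191104000+16·12725877242482560=294063066070824960
i=28: T(28,12)=123519417123830092365+12·71823166587281982600=985397416171213883565 | T(28,13)=71823166587281982600+13·29206898819153109600=451512851236272407400 | T(28,14)=29206898819153109600+14·8541149231801585700=148782988064375309400 | T(28,15)=8541149231801585700+15·1834634071262848260=36060660300744309600 | T(28,16)=1834634071262848260+16·294063066070824960=6539643128396047620
i=29: T(29,13)=985397416171213883565+13·451512851236272407400=6855064482242755179765 | T(29,14)=451512851236272407400+14·148782988064375309400=2534474684137526739000 | T(29,15)=148782988064375309400+15·36060660300744309600=689692892575539953400 | T(29,16)=36060660300744309600+16·6539643128396047620=140694950355081071520
Read S(29,13) = 6855064482242755179765, S(29,14) = 2534474684137526739000, S(29,15) = 689692892575539953400, S(29,16) = 140694950355081071520.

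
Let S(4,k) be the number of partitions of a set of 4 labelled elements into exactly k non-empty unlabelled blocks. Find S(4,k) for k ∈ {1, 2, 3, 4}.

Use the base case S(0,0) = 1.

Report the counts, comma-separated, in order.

1, 7, 6, 1

r1: T_1,1=1×0+1=1
r2: T_2,1=1×1+0=1; T_2,2=2×0+1=1
r3: T_3,1=1×1+0=1; T_3,2=2×1+1=3; T_3,3=3×0+1=1
r4: T_4,1=1×1+0=1; T_4,2=2×3+1=7; T_4,3=3×1+3=6; T_4,4=4×0+1=1
Read S(4,1) = 1, S(4,2) = 7, S(4,3) = 6, S(4,4) = 1.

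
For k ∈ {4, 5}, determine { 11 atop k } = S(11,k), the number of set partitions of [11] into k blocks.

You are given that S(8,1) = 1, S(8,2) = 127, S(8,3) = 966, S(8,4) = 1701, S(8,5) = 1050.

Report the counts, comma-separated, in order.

r9: T_9,2=2×127+1=255; T_9,3=3×966+127=3025; T_9,4=4×1701+966=7770; T_9,5=5×1050+1701=6951
r10: T_10,3=3×3025+255=9330; T_10,4=4×7770+3025=34105; T_10,5=5×6951+7770=42525
r11: T_11,4=4×34105+9330=145750; T_11,5=5×42525+34105=246730
Read S(11,4) = 145750, S(11,5) = 246730.

145750, 246730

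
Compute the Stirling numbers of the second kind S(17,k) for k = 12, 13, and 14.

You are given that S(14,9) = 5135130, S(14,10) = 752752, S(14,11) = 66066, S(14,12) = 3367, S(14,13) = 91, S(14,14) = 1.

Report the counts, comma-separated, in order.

62022324, 4910178, 249900

@15  (15,10):752752·10+5135130→12662650, (15,11):66066·11+752752→1479478, (15,12):3367·12+66066→106470, (15,13):91·13+3367→4550, (15,14):1·14+91→105
@16  (16,11):1479478·11+12662650→28936908, (16,12):106470·12+1479478→2757118, (16,13):4550·13+106470→165620, (16,14):105·14+4550→6020
@17  (17,12):2757118·12+28936908→62022324, (17,13):165620·13+2757118→4910178, (17,14):6020·14+165620→249900
Read S(17,12) = 62022324, S(17,13) = 4910178, S(17,14) = 249900.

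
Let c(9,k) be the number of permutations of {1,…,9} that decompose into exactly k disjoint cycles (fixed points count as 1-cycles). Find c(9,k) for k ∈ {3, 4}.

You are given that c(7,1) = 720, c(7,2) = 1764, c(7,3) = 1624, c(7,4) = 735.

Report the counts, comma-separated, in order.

r8: T_8,2=7×1764+720=13068; T_8,3=7×1624+1764=13132; T_8,4=7×735+1624=6769
r9: T_9,3=8×13132+13068=118124; T_9,4=8×6769+13132=67284
Read c(9,3) = 118124, c(9,4) = 67284.

118124, 67284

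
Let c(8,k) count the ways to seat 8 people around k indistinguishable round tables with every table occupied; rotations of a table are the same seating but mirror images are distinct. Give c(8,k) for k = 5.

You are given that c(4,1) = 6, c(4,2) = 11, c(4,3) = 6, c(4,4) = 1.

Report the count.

1960

[5] T[5,2]:4*11+6=50 · T[5,3]:4*6+11=35 · T[5,4]:4*1+6=10 · T[5,5]:4*0+1=1
[6] T[6,3]:5*35+50=225 · T[6,4]:5*10+35=85 · T[6,5]:5*1+10=15
[7] T[7,4]:6*85+225=735 · T[7,5]:6*15+85=175
[8] T[8,5]:7*175+735=1960
Read c(8,5) = 1960.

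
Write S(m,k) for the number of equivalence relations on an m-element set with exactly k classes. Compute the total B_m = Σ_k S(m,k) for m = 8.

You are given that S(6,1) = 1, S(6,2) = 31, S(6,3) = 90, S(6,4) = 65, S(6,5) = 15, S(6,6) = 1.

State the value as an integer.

4140

@7  (7,1):1·1+0→1, (7,2):31·2+1→63, (7,3):90·3+31→301, (7,4):65·4+90→350, (7,5):15·5+65→140, (7,6):1·6+15→21, (7,7):0·7+1→1
@8  (8,1):1·1+0→1, (8,2):63·2+1→127, (8,3):301·3+63→966, (8,4):350·4+301→1701, (8,5):140·5+350→1050, (8,6):21·6+140→266, (8,7):1·7+21→28, (8,8):0·8+1→1
B_8 = ΣS(8,k) = 1+127+966+1701+1050+266+28+1 = 4140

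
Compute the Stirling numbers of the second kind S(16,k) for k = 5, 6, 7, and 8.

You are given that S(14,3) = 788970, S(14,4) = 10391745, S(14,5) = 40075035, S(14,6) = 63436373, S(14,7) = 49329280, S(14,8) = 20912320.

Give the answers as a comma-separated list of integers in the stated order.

i=15: T(15,4)=788970+4·10391745=42355950 | T(15,5)=10391745+5·40075035=210766920 | T(15,6)=40075035+6·63436373=420693273 | T(15,7)=63436373+7·49329280=408741333 | T(15,8)=49329280+8·20912320=216627840
i=16: T(16,5)=42355950+5·210766920=1096190550 | T(16,6)=210766920+6·420693273=2734926558 | T(16,7)=420693273+7·408741333=3281882604 | T(16,8)=408741333+8·216627840=2141764053
Read S(16,5) = 1096190550, S(16,6) = 2734926558, S(16,7) = 3281882604, S(16,8) = 2141764053.

1096190550, 2734926558, 3281882604, 2141764053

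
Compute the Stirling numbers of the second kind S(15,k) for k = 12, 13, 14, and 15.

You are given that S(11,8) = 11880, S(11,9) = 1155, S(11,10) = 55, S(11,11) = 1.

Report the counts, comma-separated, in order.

106470, 4550, 105, 1

r12: T_12,9=9×1155+11880=22275; T_12,10=10×55+1155=1705; T_12,11=11×1+55=66; T_12,12=12×0+1=1
r13: T_13,10=10×1705+22275=39325; T_13,11=11×66+1705=2431; T_13,12=12×1+66=78; T_13,13=13×0+1=1
r14: T_14,11=11×2431+39325=66066; T_14,12=12×78+2431=3367; T_14,13=13×1+78=91; T_14,14=14×0+1=1
r15: T_15,12=12×3367+66066=106470; T_15,13=13×91+3367=4550; T_15,14=14×1+91=105; T_15,15=15×0+1=1
Read S(15,12) = 106470, S(15,13) = 4550, S(15,14) = 105, S(15,15) = 1.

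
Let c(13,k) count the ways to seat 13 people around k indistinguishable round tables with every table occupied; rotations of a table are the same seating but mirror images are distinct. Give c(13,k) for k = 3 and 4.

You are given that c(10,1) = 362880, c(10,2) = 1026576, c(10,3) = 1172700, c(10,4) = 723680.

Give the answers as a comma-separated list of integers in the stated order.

[11] T[11,1]:10*362880+0=3628800 · T[11,2]:10*1026576+362880=10628640 · T[11,3]:10*1172700+1026576=12753576 · T[11,4]:10*723680+1172700=8409500
[12] T[12,2]:11*10628640+3628800=120543840 · T[12,3]:11*12753576+10628640=150917976 · T[12,4]:11*8409500+12753576=105258076
[13] T[13,3]:12*150917976+120543840=1931559552 · T[13,4]:12*105258076+150917976=1414014888
Read c(13,3) = 1931559552, c(13,4) = 1414014888.

1931559552, 1414014888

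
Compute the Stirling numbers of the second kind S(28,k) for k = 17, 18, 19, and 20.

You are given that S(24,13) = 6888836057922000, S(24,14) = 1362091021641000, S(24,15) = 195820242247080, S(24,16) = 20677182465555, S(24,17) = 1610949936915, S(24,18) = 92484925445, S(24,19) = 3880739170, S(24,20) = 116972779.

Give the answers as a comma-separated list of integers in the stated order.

898741468057510350, 94432767017711850, 7626292886912700, 474194413703010

@25  (25,14):1362091021641000·14+6888836057922000→25958110360896000, (25,15):195820242247080·15+1362091021641000→4299394655347200, (25,16):20677182465555·16+195820242247080→526655161695960, (25,17):1610949936915·17+20677182465555→48063331393110, (25,18):92484925445·18+1610949936915→3275678594925, (25,19):3880739170·19+92484925445→166218969675, (25,20):116972779·20+3880739170→6220194750
@26  (26,15):4299394655347200·15+25958110360896000→90449030191104000, (26,16):526655161695960·16+4299394655347200→12725877242482560, (26,17):48063331393110·17+526655161695960→1343731795378830, (26,18):3275678594925·18+48063331393110→107025546101760, (26,19):166218969675·19+3275678594925→6433839018750, (26,20):6220194750·20+166218969675→290622864675
@27  (27,16):12725877242482560·16+90449030191104000→294063066070824960, (27,17):1343731795378830·17+12725877242482560→35569317763922670, (27,18):107025546101760·18+1343731795378830→3270191625210510, (27,19):6433839018750·19+107025546101760→229268487458010, (27,20):290622864675·20+6433839018750→12246296312250
@28  (28,17):35569317763922670·17+294063066070824960→898741468057510350, (28,18):3270191625210510·18+35569317763922670→94432767017711850, (28,19):229268487458010·19+3270191625210510→7626292886912700, (28,20):12246296312250·20+229268487458010→474194413703010
Read S(28,17) = 898741468057510350, S(28,18) = 94432767017711850, S(28,19) = 7626292886912700, S(28,20) = 474194413703010.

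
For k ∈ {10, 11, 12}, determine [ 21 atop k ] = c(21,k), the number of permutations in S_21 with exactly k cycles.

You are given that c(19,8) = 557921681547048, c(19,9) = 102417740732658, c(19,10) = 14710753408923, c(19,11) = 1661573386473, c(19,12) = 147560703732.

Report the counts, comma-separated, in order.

10142299865511450, 1307535010540395, 135585182899530

row 20: T[20][9]=19·102417740732658+557921681547048=2503858755467550  T[20][10]=19·14710753408923+102417740732658=381922055502195  T[20][11]=19·1661573386473+14710753408923=46280647751910  T[20][12]=19·147560703732+1661573386473=4465226757381
row 21: T[21][10]=20·381922055502195+2503858755467550=10142299865511450  T[21][11]=20·46280647751910+381922055502195=1307535010540395  T[21][12]=20·4465226757381+46280647751910=135585182899530
Read c(21,10) = 10142299865511450, c(21,11) = 1307535010540395, c(21,12) = 135585182899530.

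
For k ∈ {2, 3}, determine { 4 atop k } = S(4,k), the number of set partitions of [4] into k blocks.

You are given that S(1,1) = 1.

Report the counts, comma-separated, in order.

7, 6

i=2: T(2,1)=0+1·1=1 | T(2,2)=1+2·0=1
i=3: T(3,1)=0+1·1=1 | T(3,2)=1+2·1=3 | T(3,3)=1+3·0=1
i=4: T(4,2)=1+2·3=7 | T(4,3)=3+3·1=6
Read S(4,2) = 7, S(4,3) = 6.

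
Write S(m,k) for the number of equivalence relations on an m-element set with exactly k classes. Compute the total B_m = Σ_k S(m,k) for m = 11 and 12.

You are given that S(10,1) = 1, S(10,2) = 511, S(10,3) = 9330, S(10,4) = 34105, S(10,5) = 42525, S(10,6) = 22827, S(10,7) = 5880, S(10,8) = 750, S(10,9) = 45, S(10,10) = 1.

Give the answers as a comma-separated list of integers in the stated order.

678570, 4213597

i=11: T(11,1)=0+1·1=1 | T(11,2)=1+2·511=1023 | T(11,3)=511+3·9330=28501 | T(11,4)=9330+4·34105=145750 | T(11,5)=34105+5·42525=246730 | T(11,6)=42525+6·22827=179487 | T(11,7)=22827+7·5880=63987 | T(11,8)=5880+8·750=11880 | T(11,9)=750+9·45=1155 | T(11,10)=45+10·1=55 | T(11,11)=1+11·0=1
i=12: T(12,1)=0+1·1=1 | T(12,2)=1+2·1023=2047 | T(12,3)=1023+3·28501=86526 | T(12,4)=28501+4·145750=611501 | T(12,5)=145750+5·246730=1379400 | T(12,6)=246730+6·179487=1323652 | T(12,7)=179487+7·63987=627396 | T(12,8)=63987+8·11880=159027 | T(12,9)=11880+9·1155=22275 | T(12,10)=1155+10·55=1705 | T(12,11)=55+11·1=66 | T(12,12)=1+12·0=1
B_11 = ΣS(11,k) = 1+1023+28501+145750+246730+179487+63987+11880+1155+55+1 = 678570
B_12 = ΣS(12,k) = 1+2047+86526+611501+1379400+1323652+627396+159027+22275+1705+66+1 = 4213597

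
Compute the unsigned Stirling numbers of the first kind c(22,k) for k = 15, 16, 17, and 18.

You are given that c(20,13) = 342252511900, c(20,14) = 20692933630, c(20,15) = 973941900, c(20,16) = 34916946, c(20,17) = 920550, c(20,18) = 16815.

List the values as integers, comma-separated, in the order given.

1599718388730, 75289668850, 2792167686, 79721796

[21] T[21,14]:20*20692933630+342252511900=756111184500 · T[21,15]:20*973941900+20692933630=40171771630 · T[21,16]:20*34916946+973941900=1672280820 · T[21,17]:20*920550+34916946=53327946 · T[21,18]:20*16815+920550=1256850
[22] T[22,15]:21*40171771630+756111184500=1599718388730 · T[22,16]:21*1672280820+40171771630=75289668850 · T[22,17]:21*53327946+1672280820=2792167686 · T[22,18]:21*1256850+53327946=79721796
Read c(22,15) = 1599718388730, c(22,16) = 75289668850, c(22,17) = 2792167686, c(22,18) = 79721796.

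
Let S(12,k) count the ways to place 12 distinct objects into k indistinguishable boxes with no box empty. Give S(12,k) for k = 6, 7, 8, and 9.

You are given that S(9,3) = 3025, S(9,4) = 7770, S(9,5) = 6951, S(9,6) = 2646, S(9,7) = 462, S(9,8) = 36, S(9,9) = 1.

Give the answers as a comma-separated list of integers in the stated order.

1323652, 627396, 159027, 22275

r10: T_10,4=4×7770+3025=34105; T_10,5=5×6951+7770=42525; T_10,6=6×2646+6951=22827; T_10,7=7×462+2646=5880; T_10,8=8×36+462=750; T_10,9=9×1+36=45
r11: T_11,5=5×42525+34105=246730; T_11,6=6×22827+42525=179487; T_11,7=7×5880+22827=63987; T_11,8=8×750+5880=11880; T_11,9=9×45+750=1155
r12: T_12,6=6×179487+246730=1323652; T_12,7=7×63987+179487=627396; T_12,8=8×11880+63987=159027; T_12,9=9×1155+11880=22275
Read S(12,6) = 1323652, S(12,7) = 627396, S(12,8) = 159027, S(12,9) = 22275.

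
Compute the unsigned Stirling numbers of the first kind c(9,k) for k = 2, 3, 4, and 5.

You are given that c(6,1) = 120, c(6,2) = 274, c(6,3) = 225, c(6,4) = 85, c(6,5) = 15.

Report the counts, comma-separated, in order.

r7: T_7,1=6×120+0=720; T_7,2=6×274+120=1764; T_7,3=6×225+274=1624; T_7,4=6×85+225=735; T_7,5=6×15+85=175
r8: T_8,1=7×720+0=5040; T_8,2=7×1764+720=13068; T_8,3=7×1624+1764=13132; T_8,4=7×735+1624=6769; T_8,5=7×175+735=1960
r9: T_9,2=8×13068+5040=109584; T_9,3=8×13132+13068=118124; T_9,4=8×6769+13132=67284; T_9,5=8×1960+6769=22449
Read c(9,2) = 109584, c(9,3) = 118124, c(9,4) = 67284, c(9,5) = 22449.

109584, 118124, 67284, 22449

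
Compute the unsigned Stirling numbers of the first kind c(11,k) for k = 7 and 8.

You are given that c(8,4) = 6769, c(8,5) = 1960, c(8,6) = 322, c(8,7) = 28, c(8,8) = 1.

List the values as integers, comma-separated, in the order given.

157773, 18150

i=9: T(9,5)=6769+8·1960=22449 | T(9,6)=1960+8·322=4536 | T(9,7)=322+8·28=546 | T(9,8)=28+8·1=36
i=10: T(10,6)=22449+9·4536=63273 | T(10,7)=4536+9·546=9450 | T(10,8)=546+9·36=870
i=11: T(11,7)=63273+10·9450=157773 | T(11,8)=9450+10·870=18150
Read c(11,7) = 157773, c(11,8) = 18150.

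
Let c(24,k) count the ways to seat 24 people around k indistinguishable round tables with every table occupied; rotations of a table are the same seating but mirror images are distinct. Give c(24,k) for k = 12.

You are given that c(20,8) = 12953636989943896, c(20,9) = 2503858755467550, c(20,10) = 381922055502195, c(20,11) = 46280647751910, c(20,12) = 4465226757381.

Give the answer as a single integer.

4070384057007569521

[21] T[21,9]:20*2503858755467550+12953636989943896=63030812099294896 · T[21,10]:20*381922055502195+2503858755467550=10142299865511450 · T[21,11]:20*46280647751910+381922055502195=1307535010540395 · T[21,12]:20*4465226757381+46280647751910=135585182899530
[22] T[22,10]:21*10142299865511450+63030812099294896=276019109275035346 · T[22,11]:21*1307535010540395+10142299865511450=37600535086859745 · T[22,12]:21*135585182899530+1307535010540395=4154823851430525
[23] T[23,11]:22*37600535086859745+276019109275035346=1103230881185949736 · T[23,12]:22*4154823851430525+37600535086859745=129006659818331295
[24] T[24,12]:23*129006659818331295+1103230881185949736=4070384057007569521
Read c(24,12) = 4070384057007569521.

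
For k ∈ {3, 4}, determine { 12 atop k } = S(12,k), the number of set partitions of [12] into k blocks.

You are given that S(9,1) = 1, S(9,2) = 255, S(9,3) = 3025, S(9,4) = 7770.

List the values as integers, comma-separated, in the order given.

r10: T_10,1=1×1+0=1; T_10,2=2×255+1=511; T_10,3=3×3025+255=9330; T_10,4=4×7770+3025=34105
r11: T_11,2=2×511+1=1023; T_11,3=3×9330+511=28501; T_11,4=4×34105+9330=145750
r12: T_12,3=3×28501+1023=86526; T_12,4=4×145750+28501=611501
Read S(12,3) = 86526, S(12,4) = 611501.

86526, 611501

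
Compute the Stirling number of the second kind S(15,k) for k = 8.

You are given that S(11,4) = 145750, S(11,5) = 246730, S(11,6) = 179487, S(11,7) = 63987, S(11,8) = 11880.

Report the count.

216627840

[12] T[12,5]:5*246730+145750=1379400 · T[12,6]:6*179487+246730=1323652 · T[12,7]:7*63987+179487=627396 · T[12,8]:8*11880+63987=159027
[13] T[13,6]:6*1323652+1379400=9321312 · T[13,7]:7*627396+1323652=5715424 · T[13,8]:8*159027+627396=1899612
[14] T[14,7]:7*5715424+9321312=49329280 · T[14,8]:8*1899612+5715424=20912320
[15] T[15,8]:8*20912320+49329280=216627840
Read S(15,8) = 216627840.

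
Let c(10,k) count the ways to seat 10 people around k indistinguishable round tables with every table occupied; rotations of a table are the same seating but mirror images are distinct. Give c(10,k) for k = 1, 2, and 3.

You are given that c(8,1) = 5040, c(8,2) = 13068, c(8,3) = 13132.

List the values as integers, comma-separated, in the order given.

362880, 1026576, 1172700

r9: T_9,1=8×5040+0=40320; T_9,2=8×13068+5040=109584; T_9,3=8×13132+13068=118124
r10: T_10,1=9×40320+0=362880; T_10,2=9×109584+40320=1026576; T_10,3=9×118124+109584=1172700
Read c(10,1) = 362880, c(10,2) = 1026576, c(10,3) = 1172700.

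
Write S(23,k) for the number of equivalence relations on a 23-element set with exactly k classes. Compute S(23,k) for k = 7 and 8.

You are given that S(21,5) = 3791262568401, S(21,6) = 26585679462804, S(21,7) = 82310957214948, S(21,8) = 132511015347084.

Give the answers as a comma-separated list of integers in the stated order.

4382641999117305, 9741955019900400

i=22: T(22,6)=3791262568401+6·26585679462804=163305339345225 | T(22,7)=26585679462804+7·82310957214948=602762379967440 | T(22,8)=82310957214948+8·132511015347084=1142399079991620
i=23: T(23,7)=163305339345225+7·602762379967440=4382641999117305 | T(23,8)=602762379967440+8·1142399079991620=9741955019900400
Read S(23,7) = 4382641999117305, S(23,8) = 9741955019900400.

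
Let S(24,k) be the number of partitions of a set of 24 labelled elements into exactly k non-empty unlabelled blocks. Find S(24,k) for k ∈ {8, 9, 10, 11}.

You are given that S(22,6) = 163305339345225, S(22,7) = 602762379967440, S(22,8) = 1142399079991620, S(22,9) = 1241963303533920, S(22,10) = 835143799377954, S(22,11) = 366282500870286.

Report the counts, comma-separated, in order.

row 23: T[23][7]=7·602762379967440+163305339345225=4382641999117305  T[23][8]=8·1142399079991620+602762379967440=9741955019900400  T[23][9]=9·1241963303533920+1142399079991620=12320068811796900  T[23][10]=10·835143799377954+1241963303533920=9593401297313460  T[23][11]=11·366282500870286+835143799377954=4864251308951100
row 24: T[24][8]=8·9741955019900400+4382641999117305=82318282158320505  T[24][9]=9·12320068811796900+9741955019900400=120622574326072500  T[24][10]=10·9593401297313460+12320068811796900=108254081784931500  T[24][11]=11·4864251308951100+9593401297313460=63100165695775560
Read S(24,8) = 82318282158320505, S(24,9) = 120622574326072500, S(24,10) = 108254081784931500, S(24,11) = 63100165695775560.

82318282158320505, 120622574326072500, 108254081784931500, 63100165695775560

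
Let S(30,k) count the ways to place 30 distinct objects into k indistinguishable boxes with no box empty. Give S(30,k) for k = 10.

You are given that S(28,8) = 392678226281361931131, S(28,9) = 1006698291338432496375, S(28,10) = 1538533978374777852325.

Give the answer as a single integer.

@29  (29,9):1006698291338432496375·9+392678226281361931131→9452962848327254398506, (29,10):1538533978374777852325·10+1006698291338432496375→16392038075086211019625
@30  (30,10):16392038075086211019625·10+9452962848327254398506→173373343599189364594756
Read S(30,10) = 173373343599189364594756.

173373343599189364594756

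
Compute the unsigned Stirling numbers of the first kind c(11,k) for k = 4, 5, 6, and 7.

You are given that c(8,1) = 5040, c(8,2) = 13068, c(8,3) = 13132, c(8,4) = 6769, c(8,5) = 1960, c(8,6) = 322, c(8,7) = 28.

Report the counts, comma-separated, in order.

@9  (9,2):13068·8+5040→109584, (9,3):13132·8+13068→118124, (9,4):6769·8+13132→67284, (9,5):1960·8+6769→22449, (9,6):322·8+1960→4536, (9,7):28·8+322→546
@10  (10,3):118124·9+109584→1172700, (10,4):67284·9+118124→723680, (10,5):22449·9+67284→269325, (10,6):4536·9+22449→63273, (10,7):546·9+4536→9450
@11  (11,4):723680·10+1172700→8409500, (11,5):269325·10+723680→3416930, (11,6):63273·10+269325→902055, (11,7):9450·10+63273→157773
Read c(11,4) = 8409500, c(11,5) = 3416930, c(11,6) = 902055, c(11,7) = 157773.

8409500, 3416930, 902055, 157773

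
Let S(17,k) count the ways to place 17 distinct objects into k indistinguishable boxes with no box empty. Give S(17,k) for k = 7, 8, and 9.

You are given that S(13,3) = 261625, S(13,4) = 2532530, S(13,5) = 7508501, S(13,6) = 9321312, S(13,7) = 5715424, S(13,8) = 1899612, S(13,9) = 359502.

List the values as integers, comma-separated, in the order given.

row 14: T[14][4]=4·2532530+261625=10391745  T[14][5]=5·7508501+2532530=40075035  T[14][6]=6·9321312+7508501=63436373  T[14][7]=7·5715424+9321312=49329280  T[14][8]=8·1899612+5715424=20912320  T[14][9]=9·359502+1899612=5135130
row 15: T[15][5]=5·40075035+10391745=210766920  T[15][6]=6·63436373+40075035=420693273  T[15][7]=7·49329280+63436373=408741333  T[15][8]=8·20912320+49329280=216627840  T[15][9]=9·5135130+20912320=67128490
row 16: T[16][6]=6·420693273+210766920=2734926558  T[16][7]=7·408741333+420693273=3281882604  T[16][8]=8·216627840+408741333=2141764053  T[16][9]=9·67128490+216627840=820784250
row 17: T[17][7]=7·3281882604+2734926558=25708104786  T[17][8]=8·2141764053+3281882604=20415995028  T[17][9]=9·820784250+2141764053=9528822303
Read S(17,7) = 25708104786, S(17,8) = 20415995028, S(17,9) = 9528822303.

25708104786, 20415995028, 9528822303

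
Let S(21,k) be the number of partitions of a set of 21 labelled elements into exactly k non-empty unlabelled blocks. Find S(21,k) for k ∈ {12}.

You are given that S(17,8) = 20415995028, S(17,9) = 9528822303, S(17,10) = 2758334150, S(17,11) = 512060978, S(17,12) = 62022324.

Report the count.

i=18: T(18,9)=20415995028+9·9528822303=106175395755 | T(18,10)=9528822303+10·2758334150=37112163803 | T(18,11)=2758334150+11·512060978=8391004908 | T(18,12)=512060978+12·62022324=1256328866
i=19: T(19,10)=106175395755+10·37112163803=477297033785 | T(19,11)=37112163803+11·8391004908=129413217791 | T(19,12)=8391004908+12·1256328866=23466951300
i=20: T(20,11)=477297033785+11·129413217791=1900842429486 | T(20,12)=129413217791+12·23466951300=411016633391
i=21: T(21,12)=1900842429486+12·411016633391=6833042030178
Read S(21,12) = 6833042030178.

6833042030178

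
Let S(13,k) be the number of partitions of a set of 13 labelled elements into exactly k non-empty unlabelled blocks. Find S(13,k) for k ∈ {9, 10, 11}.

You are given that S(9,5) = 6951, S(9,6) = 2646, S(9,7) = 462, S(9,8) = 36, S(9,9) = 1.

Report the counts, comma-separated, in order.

359502, 39325, 2431

row 10: T[10][6]=6·2646+6951=22827  T[10][7]=7·462+2646=5880  T[10][8]=8·36+462=750  T[10][9]=9·1+36=45  T[10][10]=10·0+1=1
row 11: T[11][7]=7·5880+22827=63987  T[11][8]=8·750+5880=11880  T[11][9]=9·45+750=1155  T[11][10]=10·1+45=55  T[11][11]=11·0+1=1
row 12: T[12][8]=8·11880+63987=159027  T[12][9]=9·1155+11880=22275  T[12][10]=10·55+1155=1705  T[12][11]=11·1+55=66
row 13: T[13][9]=9·22275+159027=359502  T[13][10]=10·1705+22275=39325  T[13][11]=11·66+1705=2431
Read S(13,9) = 359502, S(13,10) = 39325, S(13,11) = 2431.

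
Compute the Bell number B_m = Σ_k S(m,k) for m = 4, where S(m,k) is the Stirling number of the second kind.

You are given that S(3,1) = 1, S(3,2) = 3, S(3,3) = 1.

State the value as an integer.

15

r4: T_4,1=1×1+0=1; T_4,2=2×3+1=7; T_4,3=3×1+3=6; T_4,4=4×0+1=1
B_4 = ΣS(4,k) = 1+7+6+1 = 15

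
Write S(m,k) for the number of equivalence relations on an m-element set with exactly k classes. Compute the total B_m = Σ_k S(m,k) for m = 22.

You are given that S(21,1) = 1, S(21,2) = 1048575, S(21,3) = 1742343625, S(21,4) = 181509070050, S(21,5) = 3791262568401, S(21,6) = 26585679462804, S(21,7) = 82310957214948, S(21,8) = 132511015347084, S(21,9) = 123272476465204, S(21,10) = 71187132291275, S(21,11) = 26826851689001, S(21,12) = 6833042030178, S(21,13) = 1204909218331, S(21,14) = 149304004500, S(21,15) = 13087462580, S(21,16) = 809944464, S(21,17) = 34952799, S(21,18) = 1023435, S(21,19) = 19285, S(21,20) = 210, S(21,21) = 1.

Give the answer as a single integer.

4506715738447323

r22: T_22,1=1×1+0=1; T_22,2=2×1048575+1=2097151; T_22,3=3×1742343625+1048575=5228079450; T_22,4=4×181509070050+1742343625=727778623825; T_22,5=5×3791262568401+181509070050=19137821912055; T_22,6=6×26585679462804+3791262568401=163305339345225; T_22,7=7×82310957214948+26585679462804=602762379967440; T_22,8=8×132511015347084+82310957214948=1142399079991620; T_22,9=9×123272476465204+132511015347084=1241963303533920; T_22,10=10×71187132291275+123272476465204=835143799377954; T_22,11=11×26826851689001+71187132291275=366282500870286; T_22,12=12×6833042030178+26826851689001=108823356051137; T_22,13=13×1204909218331+6833042030178=22496861868481; T_22,14=14×149304004500+1204909218331=3295165281331; T_22,15=15×13087462580+149304004500=345615943200; T_22,16=16×809944464+13087462580=26046574004; T_22,17=17×34952799+809944464=1404142047; T_22,18=18×1023435+34952799=53374629; T_22,19=19×19285+1023435=1389850; T_22,20=20×210+19285=23485; T_22,21=21×1+210=231; T_22,22=22×0+1=1
B_22 = ΣS(22,k) = 1+2097151+5228079450+727778623825+19137821912055+163305339345225+602762379967440+1142399079991620+1241963303533920+835143799377954+366282500870286+108823356051137+22496861868481+3295165281331+345615943200+26046574004+1404142047+53374629+1389850+23485+231+1 = 4506715738447323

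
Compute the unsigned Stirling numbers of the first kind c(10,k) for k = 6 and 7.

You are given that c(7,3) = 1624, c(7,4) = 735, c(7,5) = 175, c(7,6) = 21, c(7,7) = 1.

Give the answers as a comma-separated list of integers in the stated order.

63273, 9450

row 8: T[8][4]=7·735+1624=6769  T[8][5]=7·175+735=1960  T[8][6]=7·21+175=322  T[8][7]=7·1+21=28
row 9: T[9][5]=8·1960+6769=22449  T[9][6]=8·322+1960=4536  T[9][7]=8·28+322=546
row 10: T[10][6]=9·4536+22449=63273  T[10][7]=9·546+4536=9450
Read c(10,6) = 63273, c(10,7) = 9450.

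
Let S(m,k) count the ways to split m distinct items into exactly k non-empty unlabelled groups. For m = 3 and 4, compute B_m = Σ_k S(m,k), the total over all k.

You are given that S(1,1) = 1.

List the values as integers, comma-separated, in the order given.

@2  (2,1):1·1+0→1, (2,2):0·2+1→1
@3  (3,1):1·1+0→1, (3,2):1·2+1→3, (3,3):0·3+1→1
@4  (4,1):1·1+0→1, (4,2):3·2+1→7, (4,3):1·3+3→6, (4,4):0·4+1→1
B_3 = ΣS(3,k) = 1+3+1 = 5
B_4 = ΣS(4,k) = 1+7+6+1 = 15

5, 15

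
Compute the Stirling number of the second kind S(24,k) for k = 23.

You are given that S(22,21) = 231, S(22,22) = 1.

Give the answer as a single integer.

276

i=23: T(23,22)=231+22·1=253 | T(23,23)=1+23·0=1
i=24: T(24,23)=253+23·1=276
Read S(24,23) = 276.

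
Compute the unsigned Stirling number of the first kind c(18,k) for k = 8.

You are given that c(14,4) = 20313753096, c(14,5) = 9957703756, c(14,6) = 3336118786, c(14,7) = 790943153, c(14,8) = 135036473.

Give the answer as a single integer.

r15: T_15,5=14×9957703756+20313753096=159721605680; T_15,6=14×3336118786+9957703756=56663366760; T_15,7=14×790943153+3336118786=14409322928; T_15,8=14×135036473+790943153=2681453775
r16: T_16,6=15×56663366760+159721605680=1009672107080; T_16,7=15×14409322928+56663366760=272803210680; T_16,8=15×2681453775+14409322928=54631129553
r17: T_17,7=16×272803210680+1009672107080=5374523477960; T_17,8=16×54631129553+272803210680=1146901283528
r18: T_18,8=17×1146901283528+5374523477960=24871845297936
Read c(18,8) = 24871845297936.

24871845297936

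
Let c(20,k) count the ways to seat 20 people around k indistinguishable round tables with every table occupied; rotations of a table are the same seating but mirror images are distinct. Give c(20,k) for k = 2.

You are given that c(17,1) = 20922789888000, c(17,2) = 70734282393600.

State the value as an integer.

431565146817638400

[18] T[18,1]:17*20922789888000+0=355687428096000 · T[18,2]:17*70734282393600+20922789888000=1223405590579200
[19] T[19,1]:18*355687428096000+0=6402373705728000 · T[19,2]:18*1223405590579200+355687428096000=22376988058521600
[20] T[20,2]:19*22376988058521600+6402373705728000=431565146817638400
Read c(20,2) = 431565146817638400.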